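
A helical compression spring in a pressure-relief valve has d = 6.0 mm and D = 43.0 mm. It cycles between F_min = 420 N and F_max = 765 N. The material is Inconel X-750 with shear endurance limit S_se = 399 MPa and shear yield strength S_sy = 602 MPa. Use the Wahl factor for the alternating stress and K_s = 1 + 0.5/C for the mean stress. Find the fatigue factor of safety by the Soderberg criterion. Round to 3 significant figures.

1.25

C = D/d = 43.0/6.0 = 7.1667; K_W = (4C−1)/(4C−4)+0.615/C = 1.2074; K_s = 1+0.5/C = 1.0698
F_a = (F_max−F_min)/2 = 172.5 N; F_m = (F_max+F_min)/2 = 592.5 N
τ_a = K_W·8F_aD/(πd³) = 1.2074 × 87.447 = 105.59 MPa
τ_m = K_s·8F_mD/(πd³) = 1.0698 × 300.36 = 321.32 MPa
Soderberg: 1/n_f = τ_a/S_se + τ_m/S_sy = 105.59/399 + 321.32/602 = 0.26463 + 0.53375 = 0.79838
n_f = 1/0.79838 = 1.253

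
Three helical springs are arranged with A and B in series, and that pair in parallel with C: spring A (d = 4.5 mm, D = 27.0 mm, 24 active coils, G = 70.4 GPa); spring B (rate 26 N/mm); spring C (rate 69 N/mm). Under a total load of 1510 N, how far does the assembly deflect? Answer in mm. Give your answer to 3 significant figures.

k_A = Gd⁴/(8D³N_a) = (70.4×10³)(4.5⁴)/(8·27.0³·24) = 7.6389 N/mm
Springs A,B series: k_AB = 1/(1/7.6389+1/26) = 5.9042 N/mm; parallel with C: k_eq = 5.9042+69 = 74.904 N/mm
δ = F/k_eq = 1510/74.904 = 20.159 mm

20.2 mm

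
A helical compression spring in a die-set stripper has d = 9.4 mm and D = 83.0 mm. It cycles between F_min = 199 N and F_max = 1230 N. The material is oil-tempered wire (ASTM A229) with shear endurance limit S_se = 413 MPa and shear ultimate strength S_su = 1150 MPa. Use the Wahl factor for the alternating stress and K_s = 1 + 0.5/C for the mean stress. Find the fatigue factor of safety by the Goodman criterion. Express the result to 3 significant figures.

1.86

C = D/d = 83.0/9.4 = 8.8298; K_W = (4C−1)/(4C−4)+0.615/C = 1.1654; K_s = 1+0.5/C = 1.0566
F_a = (F_max−F_min)/2 = 515.5 N; F_m = (F_max+F_min)/2 = 714.5 N
τ_a = K_W·8F_aD/(πd³) = 1.1654 × 131.18 = 152.88 MPa
τ_m = K_s·8F_mD/(πd³) = 1.0566 × 181.82 = 192.11 MPa
Goodman: 1/n_f = τ_a/S_se + τ_m/S_su = 152.88/413 + 192.11/1150 = 0.37017 + 0.16706 = 0.53723
n_f = 1/0.53723 = 1.861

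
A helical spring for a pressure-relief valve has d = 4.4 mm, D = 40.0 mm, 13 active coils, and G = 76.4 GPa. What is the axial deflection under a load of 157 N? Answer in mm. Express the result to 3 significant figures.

k = Gd⁴/(8D³N_a) = (76.4×10³)(4.4⁴)/(8·40.0³·13) = 4.3022 N/mm
δ = F/k = 157 / 4.3022 = 36.493 mm

36.5 mm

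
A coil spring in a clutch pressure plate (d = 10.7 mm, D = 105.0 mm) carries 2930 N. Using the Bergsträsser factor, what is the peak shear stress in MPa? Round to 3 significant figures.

728 MPa

Spring index C = D/d = 105.0/10.7 = 9.8131
K_B = (4C+2)/(4C−3) = 41.252/36.252 = 1.1379
τ₀ = 8FD/(πd³) = 8·2930·105.0/(π·10.7³) = 2.4612e+06/3848.6 = 639.51 MPa
τ_max = K·τ₀ = 1.1379 × 639.51 = 727.71 MPa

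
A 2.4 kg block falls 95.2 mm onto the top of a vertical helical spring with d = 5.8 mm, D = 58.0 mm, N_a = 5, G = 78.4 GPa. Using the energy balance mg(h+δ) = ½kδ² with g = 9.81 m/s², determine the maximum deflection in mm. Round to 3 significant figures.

22.0 mm

k = Gd⁴/(8D³N_a) = (78.4×10³)(5.8⁴)/(8·58.0³·5) = 11.368 N/mm
W = mg = 2.4 × 9.81 = 23.544 N
½kδ² − Wδ − Wh = 0 → δ = (W + √(W² + 2kWh))/k
δ = (23.544 + √(554.32 + 50960.2))/11.368 = (23.544 + 226.97)/11.368 = 22.037 mm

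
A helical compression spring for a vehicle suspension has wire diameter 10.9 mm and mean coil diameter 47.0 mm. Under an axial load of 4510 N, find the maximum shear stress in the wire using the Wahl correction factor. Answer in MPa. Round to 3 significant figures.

Spring index C = D/d = 47.0/10.9 = 4.3119
K_W = (4C−1)/(4C−4) + 0.615/C = 16.248/13.248 + 0.1426 = 1.3691
τ₀ = 8FD/(πd³) = 8·4510·47.0/(π·10.9³) = 1.69576e+06/4068.5 = 416.81 MPa
τ_max = K·τ₀ = 1.3691 × 416.81 = 570.64 MPa

571 MPa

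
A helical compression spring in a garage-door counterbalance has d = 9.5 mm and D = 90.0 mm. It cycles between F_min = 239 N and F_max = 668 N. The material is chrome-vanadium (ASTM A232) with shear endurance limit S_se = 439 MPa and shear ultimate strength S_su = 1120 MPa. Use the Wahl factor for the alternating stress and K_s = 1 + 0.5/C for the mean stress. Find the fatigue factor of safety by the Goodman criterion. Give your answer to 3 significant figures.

3.78

C = D/d = 90.0/9.5 = 9.4737; K_W = (4C−1)/(4C−4)+0.615/C = 1.1534; K_s = 1+0.5/C = 1.0528
F_a = (F_max−F_min)/2 = 214.5 N; F_m = (F_max+F_min)/2 = 453.5 N
τ_a = K_W·8F_aD/(πd³) = 1.1534 × 57.338 = 66.135 MPa
τ_m = K_s·8F_mD/(πd³) = 1.0528 × 121.22 = 127.62 MPa
Goodman: 1/n_f = τ_a/S_se + τ_m/S_su = 66.135/439 + 127.62/1120 = 0.15065 + 0.11395 = 0.2646
n_f = 1/0.2646 = 3.779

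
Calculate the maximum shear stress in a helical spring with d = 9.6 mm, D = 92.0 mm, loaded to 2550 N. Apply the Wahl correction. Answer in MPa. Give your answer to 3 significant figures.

Spring index C = D/d = 92.0/9.6 = 9.5833
K_W = (4C−1)/(4C−4) + 0.615/C = 37.333/34.333 + 0.0642 = 1.1516
τ₀ = 8FD/(πd³) = 8·2550·92.0/(π·9.6³) = 1.8768e+06/2779.5 = 675.23 MPa
τ_max = K·τ₀ = 1.1516 × 675.23 = 777.57 MPa

778 MPa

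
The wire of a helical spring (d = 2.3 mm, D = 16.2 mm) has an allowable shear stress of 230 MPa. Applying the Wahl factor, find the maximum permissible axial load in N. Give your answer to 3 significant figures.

56.0 N

C = D/d = 16.2/2.3 = 7.0435
K_W = (4C−1)/(4C−4) + 0.615/C = 27.174/24.174 + 0.0873 = 1.2114
τ_max = K·8FD/(πd³) → F_max = τ_allow·πd³/(8DK)
F_max = 230·π·2.3³/(8·16.2·1.2114) = 8791.5/157 = 55.997 N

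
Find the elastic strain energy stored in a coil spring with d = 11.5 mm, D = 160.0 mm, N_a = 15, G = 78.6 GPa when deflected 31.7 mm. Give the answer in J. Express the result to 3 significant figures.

1.41 J

k = Gd⁴/(8D³N_a) = (78.6×10³)(11.5⁴)/(8·160.0³·15) = 2.7969 N/mm
U = ½kδ² = 0.5 × 2.7969 × 31.7² = 1405.3 N·mm = 1.4053 J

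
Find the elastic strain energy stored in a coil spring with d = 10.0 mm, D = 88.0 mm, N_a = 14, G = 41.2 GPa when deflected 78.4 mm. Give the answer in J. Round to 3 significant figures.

16.6 J

k = Gd⁴/(8D³N_a) = (41.2×10³)(10.0⁴)/(8·88.0³·14) = 5.398 N/mm
U = ½kδ² = 0.5 × 5.398 × 78.4² = 16590 N·mm = 16.59 J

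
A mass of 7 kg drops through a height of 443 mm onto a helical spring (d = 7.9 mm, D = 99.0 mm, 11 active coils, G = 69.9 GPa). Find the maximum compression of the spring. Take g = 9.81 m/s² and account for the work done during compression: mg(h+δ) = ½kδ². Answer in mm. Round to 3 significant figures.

161 mm

k = Gd⁴/(8D³N_a) = (69.9×10³)(7.9⁴)/(8·99.0³·11) = 3.1886 N/mm
W = mg = 7 × 9.81 = 68.67 N
½kδ² − Wδ − Wh = 0 → δ = (W + √(W² + 2kWh))/k
δ = (68.67 + √(4715.6 + 193998))/3.1886 = (68.67 + 445.77)/3.1886 = 161.34 mm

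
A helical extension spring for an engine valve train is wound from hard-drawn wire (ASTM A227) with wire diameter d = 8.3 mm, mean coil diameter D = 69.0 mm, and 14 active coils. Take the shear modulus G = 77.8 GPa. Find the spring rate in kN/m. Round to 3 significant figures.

k = Gd⁴/(8D³N_a) = (77.8×10³ × 8.3⁴) / (8 × 69.0³ × 14)
  = 3.69226e+08 / 3.6793e+07 = 10.035 N/mm

10.0 kN/m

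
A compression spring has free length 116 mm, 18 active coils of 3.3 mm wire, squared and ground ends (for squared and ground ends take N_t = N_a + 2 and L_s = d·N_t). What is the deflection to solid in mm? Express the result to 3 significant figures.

50.0 mm

N_t = 20; L_s = 3.3·20 = 66 mm
δ_solid = L₀ − L_s = 116 − 66 = 50 mm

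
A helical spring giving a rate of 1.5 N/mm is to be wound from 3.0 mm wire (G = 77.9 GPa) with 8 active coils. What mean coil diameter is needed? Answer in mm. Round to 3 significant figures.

D = (Gd⁴/(8N_a·k))^(1/3) = (77.9×10³·3.0⁴/(8·8·1.5))^(1/3)
  = (65728.1)^(1/3) = 40.3568 mm

40.4 mm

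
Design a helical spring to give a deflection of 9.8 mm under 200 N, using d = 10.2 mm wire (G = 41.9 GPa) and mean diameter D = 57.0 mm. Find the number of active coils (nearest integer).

Required rate k = F/δ = 200/9.8 = 20.408 N/mm
N_a = Gd⁴/(8D³k) = (41.9×10³ × 10.2⁴)/(8 × 57.0³ × 20.408)
    = 4.53539e+08 / 3.02356e+07 = 15 → 15 coils

15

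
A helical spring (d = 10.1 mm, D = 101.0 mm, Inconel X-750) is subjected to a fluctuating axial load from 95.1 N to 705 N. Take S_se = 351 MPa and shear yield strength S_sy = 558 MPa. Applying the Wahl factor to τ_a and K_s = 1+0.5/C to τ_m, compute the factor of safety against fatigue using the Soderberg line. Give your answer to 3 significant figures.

2.29

C = D/d = 101.0/10.1 = 10.0000; K_W = (4C−1)/(4C−4)+0.615/C = 1.1448; K_s = 1+0.5/C = 1.0500
F_a = (F_max−F_min)/2 = 304.95 N; F_m = (F_max+F_min)/2 = 400.05 N
τ_a = K_W·8F_aD/(πd³) = 1.1448 × 76.125 = 87.15 MPa
τ_m = K_s·8F_mD/(πd³) = 1.0500 × 99.865 = 104.86 MPa
Soderberg: 1/n_f = τ_a/S_se + τ_m/S_sy = 87.15/351 + 104.86/558 = 0.24829 + 0.18792 = 0.43621
n_f = 1/0.43621 = 2.292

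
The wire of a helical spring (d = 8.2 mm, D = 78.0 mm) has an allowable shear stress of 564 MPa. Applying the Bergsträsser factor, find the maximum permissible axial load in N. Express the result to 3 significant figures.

C = D/d = 78.0/8.2 = 9.5122
K_B = (4C+2)/(4C−3) = 40.049/35.049 = 1.1427
τ_max = K·8FD/(πd³) → F_max = τ_allow·πd³/(8DK)
F_max = 564·π·8.2³/(8·78.0·1.1427) = 9.7695e+05/713.02 = 1370.2 N

1370 N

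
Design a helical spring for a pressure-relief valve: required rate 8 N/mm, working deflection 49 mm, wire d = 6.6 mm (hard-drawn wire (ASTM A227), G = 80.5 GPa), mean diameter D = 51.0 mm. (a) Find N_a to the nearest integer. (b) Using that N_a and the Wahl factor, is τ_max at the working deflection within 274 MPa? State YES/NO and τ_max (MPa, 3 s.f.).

(a) 18 coils; (b) YES, τ_max = 211 MPa

N_a = Gd⁴/(8D³k) = (80.5×10³)(6.6⁴)/(8·51.0³·8) = 17.99 → N_a = 18
Actual rate k = Gd⁴/(8D³·18) = 7.9965 N/mm
Working load F = kδ = 7.9965·49 = 391.83 N
C = 51.0/6.6 = 7.7273; K_W = (4C−1)/(4C−4)+0.615/C = 1.1911
τ_max = K_W·8FD/(πd³) = 1.1911·177 = 210.82 MPa
τ_max ≤ 274 MPa → acceptable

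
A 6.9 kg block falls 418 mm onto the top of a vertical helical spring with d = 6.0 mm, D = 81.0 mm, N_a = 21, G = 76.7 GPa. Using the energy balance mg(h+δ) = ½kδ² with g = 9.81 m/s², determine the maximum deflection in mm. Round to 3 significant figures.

294 mm

k = Gd⁴/(8D³N_a) = (76.7×10³)(6.0⁴)/(8·81.0³·21) = 1.1134 N/mm
W = mg = 6.9 × 9.81 = 67.689 N
½kδ² − Wδ − Wh = 0 → δ = (W + √(W² + 2kWh))/k
δ = (67.689 + √(4581.8 + 63002.9))/1.1134 = (67.689 + 259.97)/1.1134 = 294.3 mm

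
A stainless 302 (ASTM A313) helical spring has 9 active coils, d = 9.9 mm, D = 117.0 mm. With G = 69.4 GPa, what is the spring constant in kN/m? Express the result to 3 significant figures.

k = Gd⁴/(8D³N_a) = (69.4×10³ × 9.9⁴) / (8 × 117.0³ × 9)
  = 6.66654e+08 / 1.15316e+08 = 5.7811 N/mm

5.78 kN/m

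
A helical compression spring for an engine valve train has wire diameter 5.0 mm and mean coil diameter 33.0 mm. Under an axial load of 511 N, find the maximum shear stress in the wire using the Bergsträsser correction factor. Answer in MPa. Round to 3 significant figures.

Spring index C = D/d = 33.0/5.0 = 6.6000
K_B = (4C+2)/(4C−3) = 28.400/23.400 = 1.2137
τ₀ = 8FD/(πd³) = 8·511·33.0/(π·5.0³) = 134904/392.7 = 343.53 MPa
τ_max = K·τ₀ = 1.2137 × 343.53 = 416.93 MPa

417 MPa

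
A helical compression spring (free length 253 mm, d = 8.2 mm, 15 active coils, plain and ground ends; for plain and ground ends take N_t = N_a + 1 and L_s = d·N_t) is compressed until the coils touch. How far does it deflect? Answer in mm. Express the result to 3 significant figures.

N_t = 16; L_s = 8.2·16 = 131.2 mm
δ_solid = L₀ − L_s = 253 − 131.2 = 121.8 mm

122 mm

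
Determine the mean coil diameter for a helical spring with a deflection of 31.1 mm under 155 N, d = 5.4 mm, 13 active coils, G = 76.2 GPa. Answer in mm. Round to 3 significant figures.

50.0 mm

Required rate k = F/δ = 155/31.1 = 4.9839 N/mm
D = (Gd⁴/(8N_a·k))^(1/3) = (76.2×10³·5.4⁴/(8·13·4.9839))^(1/3)
  = (125004)^(1/3) = 50.0006 mm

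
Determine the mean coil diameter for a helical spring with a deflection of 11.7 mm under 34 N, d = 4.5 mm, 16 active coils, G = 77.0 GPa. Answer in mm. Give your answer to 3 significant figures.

Required rate k = F/δ = 34/11.7 = 2.906 N/mm
D = (Gd⁴/(8N_a·k))^(1/3) = (77.0×10³·4.5⁴/(8·16·2.906))^(1/3)
  = (84886.3)^(1/3) = 43.9487 mm

43.9 mm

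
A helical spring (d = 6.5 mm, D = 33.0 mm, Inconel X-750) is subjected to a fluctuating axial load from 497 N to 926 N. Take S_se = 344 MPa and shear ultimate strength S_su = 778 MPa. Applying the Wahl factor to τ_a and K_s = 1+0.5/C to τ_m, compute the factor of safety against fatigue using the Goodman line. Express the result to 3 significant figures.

1.80

C = D/d = 33.0/6.5 = 5.0769; K_W = (4C−1)/(4C−4)+0.615/C = 1.3051; K_s = 1+0.5/C = 1.0985
F_a = (F_max−F_min)/2 = 214.5 N; F_m = (F_max+F_min)/2 = 711.5 N
τ_a = K_W·8F_aD/(πd³) = 1.3051 × 65.636 = 85.661 MPa
τ_m = K_s·8F_mD/(πd³) = 1.0985 × 217.72 = 239.16 MPa
Goodman: 1/n_f = τ_a/S_se + τ_m/S_su = 85.661/344 + 239.16/778 = 0.24902 + 0.30740 = 0.55642
n_f = 1/0.55642 = 1.797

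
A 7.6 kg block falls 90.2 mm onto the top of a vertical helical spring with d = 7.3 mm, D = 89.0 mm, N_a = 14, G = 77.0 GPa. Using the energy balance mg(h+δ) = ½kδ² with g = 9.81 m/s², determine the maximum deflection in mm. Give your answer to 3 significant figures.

k = Gd⁴/(8D³N_a) = (77.0×10³)(7.3⁴)/(8·89.0³·14) = 2.7695 N/mm
W = mg = 7.6 × 9.81 = 74.556 N
½kδ² − Wδ − Wh = 0 → δ = (W + √(W² + 2kWh))/k
δ = (74.556 + √(5558.6 + 37248.9))/2.7695 = (74.556 + 206.9)/2.7695 = 101.63 mm

102 mm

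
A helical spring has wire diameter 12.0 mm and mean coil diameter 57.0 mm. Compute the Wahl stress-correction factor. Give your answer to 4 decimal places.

1.3295

C = D/d = 57.0/12.0 = 4.7500
K_W = (4C−1)/(4C−4) + 0.615/C = 18.000/15.000 + 0.1295 = 1.3295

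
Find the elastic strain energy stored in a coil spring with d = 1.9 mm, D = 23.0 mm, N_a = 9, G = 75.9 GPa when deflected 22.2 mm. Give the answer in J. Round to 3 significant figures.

k = Gd⁴/(8D³N_a) = (75.9×10³)(1.9⁴)/(8·23.0³·9) = 1.1291 N/mm
U = ½kδ² = 0.5 × 1.1291 × 22.2² = 278.24 N·mm = 0.27824 J

0.278 J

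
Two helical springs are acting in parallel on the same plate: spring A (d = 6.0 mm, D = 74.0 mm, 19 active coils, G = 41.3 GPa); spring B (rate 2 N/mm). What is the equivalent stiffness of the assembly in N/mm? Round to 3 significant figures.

2.87 N/mm

k_A = Gd⁴/(8D³N_a) = (41.3×10³)(6.0⁴)/(8·74.0³·19) = 0.86899 N/mm
Parallel: k_eq = 0.86899 + 2 = 2.869 N/mm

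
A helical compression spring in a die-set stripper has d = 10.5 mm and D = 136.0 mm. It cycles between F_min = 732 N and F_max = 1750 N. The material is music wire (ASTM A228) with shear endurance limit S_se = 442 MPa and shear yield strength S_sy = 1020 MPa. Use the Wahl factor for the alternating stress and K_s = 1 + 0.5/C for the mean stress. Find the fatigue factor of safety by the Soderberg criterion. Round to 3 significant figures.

C = D/d = 136.0/10.5 = 12.9524; K_W = (4C−1)/(4C−4)+0.615/C = 1.1102; K_s = 1+0.5/C = 1.0386
F_a = (F_max−F_min)/2 = 509 N; F_m = (F_max+F_min)/2 = 1241 N
τ_a = K_W·8F_aD/(πd³) = 1.1102 × 152.28 = 169.06 MPa
τ_m = K_s·8F_mD/(πd³) = 1.0386 × 371.26 = 385.6 MPa
Soderberg: 1/n_f = τ_a/S_se + τ_m/S_sy = 169.06/442 + 385.6/1020 = 0.38249 + 0.37804 = 0.76053
n_f = 1/0.76053 = 1.315

1.31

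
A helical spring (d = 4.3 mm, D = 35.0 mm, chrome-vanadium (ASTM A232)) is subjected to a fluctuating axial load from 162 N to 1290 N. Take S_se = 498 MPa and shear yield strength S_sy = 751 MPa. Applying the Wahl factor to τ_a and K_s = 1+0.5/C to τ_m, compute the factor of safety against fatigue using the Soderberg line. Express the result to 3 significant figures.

C = D/d = 35.0/4.3 = 8.1395; K_W = (4C−1)/(4C−4)+0.615/C = 1.1806; K_s = 1+0.5/C = 1.0614
F_a = (F_max−F_min)/2 = 564 N; F_m = (F_max+F_min)/2 = 726 N
τ_a = K_W·8F_aD/(πd³) = 1.1806 × 632.24 = 746.43 MPa
τ_m = K_s·8F_mD/(πd³) = 1.0614 × 813.84 = 863.83 MPa
Soderberg: 1/n_f = τ_a/S_se + τ_m/S_sy = 746.43/498 + 863.83/751 = 1.49885 + 1.15024 = 2.6491
n_f = 1/2.6491 = 0.3775

0.377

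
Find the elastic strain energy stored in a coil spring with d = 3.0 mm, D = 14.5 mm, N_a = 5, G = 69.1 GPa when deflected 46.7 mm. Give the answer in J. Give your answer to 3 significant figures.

k = Gd⁴/(8D³N_a) = (69.1×10³)(3.0⁴)/(8·14.5³·5) = 45.899 N/mm
U = ½kδ² = 0.5 × 45.899 × 46.7² = 50050 N·mm = 50.05 J

50.0 J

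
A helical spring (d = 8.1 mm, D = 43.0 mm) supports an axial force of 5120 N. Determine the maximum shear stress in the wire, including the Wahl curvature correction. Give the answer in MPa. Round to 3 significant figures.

1360 MPa

Spring index C = D/d = 43.0/8.1 = 5.3086
K_W = (4C−1)/(4C−4) + 0.615/C = 20.235/17.235 + 0.1158 = 1.2899
τ₀ = 8FD/(πd³) = 8·5120·43.0/(π·8.1³) = 1.76128e+06/1669.6 = 1054.9 MPa
τ_max = K·τ₀ = 1.2899 × 1054.9 = 1360.8 MPa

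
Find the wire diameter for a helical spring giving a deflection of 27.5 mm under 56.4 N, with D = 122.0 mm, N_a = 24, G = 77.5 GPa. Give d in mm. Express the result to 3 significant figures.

9.80 mm

Required rate k = F/δ = 56.4/27.5 = 2.0509 N/mm
d = (8D³N_a·k / G)^(1/4) = (8·122.0³·24·2.0509 / (77.5×10³))^0.25
  = (9226.3)^0.25 = 9.8007 mm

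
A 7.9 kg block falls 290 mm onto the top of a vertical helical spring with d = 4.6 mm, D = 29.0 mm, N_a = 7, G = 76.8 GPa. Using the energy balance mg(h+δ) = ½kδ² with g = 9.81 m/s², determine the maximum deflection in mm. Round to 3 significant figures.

k = Gd⁴/(8D³N_a) = (76.8×10³)(4.6⁴)/(8·29.0³·7) = 25.177 N/mm
W = mg = 7.9 × 9.81 = 77.499 N
½kδ² − Wδ − Wh = 0 → δ = (W + √(W² + 2kWh))/k
δ = (77.499 + √(6006.1 + 1.13171e+06))/25.177 = (77.499 + 1066.6)/25.177 = 45.443 mm

45.4 mm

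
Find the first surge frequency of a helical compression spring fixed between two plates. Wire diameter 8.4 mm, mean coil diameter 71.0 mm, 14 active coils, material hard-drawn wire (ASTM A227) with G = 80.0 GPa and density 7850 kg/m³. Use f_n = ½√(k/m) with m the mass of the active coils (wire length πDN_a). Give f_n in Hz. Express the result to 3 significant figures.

42.8 Hz

k = Gd⁴/(8D³N_a) = (80.0×10³)(8.4⁴)/(8·71.0³·14) = 9.9361 N/mm = 9936.1 N/m
Wire length L = πDN_a = π·71.0·14 = 3122.7 mm
m = ρ·(πd²/4)·L = 7850 × 55.418×10⁻⁶ m² × 3.1227 m = 1.3585 kg
f_n = ½√(k/m) = 0.5·√(9936.1/1.3585) = 0.5·√(7314.1) = 42.761 Hz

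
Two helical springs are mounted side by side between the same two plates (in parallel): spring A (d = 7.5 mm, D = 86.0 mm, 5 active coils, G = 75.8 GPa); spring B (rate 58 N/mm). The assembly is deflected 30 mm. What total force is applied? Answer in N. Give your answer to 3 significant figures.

k_A = Gd⁴/(8D³N_a) = (75.8×10³)(7.5⁴)/(8·86.0³·5) = 9.4267 N/mm
Parallel: k_eq = 9.4267 + 58 = 67.427 N/mm
F = k_eq·δ = 67.427·30 = 2022.8 N

2020 N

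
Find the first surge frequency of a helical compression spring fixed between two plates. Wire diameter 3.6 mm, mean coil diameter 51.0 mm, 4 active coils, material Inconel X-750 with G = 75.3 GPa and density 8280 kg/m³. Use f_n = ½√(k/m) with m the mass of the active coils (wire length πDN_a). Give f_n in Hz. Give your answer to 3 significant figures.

k = Gd⁴/(8D³N_a) = (75.3×10³)(3.6⁴)/(8·51.0³·4) = 2.9795 N/mm = 2979.5 N/m
Wire length L = πDN_a = π·51.0·4 = 640.88 mm
m = ρ·(πd²/4)·L = 8280 × 10.179×10⁻⁶ m² × 0.64088 m = 0.054014 kg
f_n = ½√(k/m) = 0.5·√(2979.5/0.054014) = 0.5·√(55162) = 117.43 Hz

117 Hz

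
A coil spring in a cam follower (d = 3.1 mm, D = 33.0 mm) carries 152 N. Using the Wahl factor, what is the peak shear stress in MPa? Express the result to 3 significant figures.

487 MPa

Spring index C = D/d = 33.0/3.1 = 10.6452
K_W = (4C−1)/(4C−4) + 0.615/C = 41.581/38.581 + 0.0578 = 1.1355
τ₀ = 8FD/(πd³) = 8·152·33.0/(π·3.1³) = 40128/93.591 = 428.76 MPa
τ_max = K·τ₀ = 1.1355 × 428.76 = 486.87 MPa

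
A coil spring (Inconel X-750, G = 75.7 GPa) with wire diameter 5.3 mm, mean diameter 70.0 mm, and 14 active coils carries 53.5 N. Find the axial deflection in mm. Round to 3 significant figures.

34.4 mm

k = Gd⁴/(8D³N_a) = (75.7×10³)(5.3⁴)/(8·70.0³·14) = 1.5548 N/mm
δ = F/k = 53.5 / 1.5548 = 34.409 mm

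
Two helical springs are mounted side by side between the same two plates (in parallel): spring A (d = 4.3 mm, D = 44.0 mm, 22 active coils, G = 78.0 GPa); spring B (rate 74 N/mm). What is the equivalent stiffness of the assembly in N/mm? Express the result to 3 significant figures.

75.8 N/mm

k_A = Gd⁴/(8D³N_a) = (78.0×10³)(4.3⁴)/(8·44.0³·22) = 1.7787 N/mm
Parallel: k_eq = 1.7787 + 74 = 75.779 N/mm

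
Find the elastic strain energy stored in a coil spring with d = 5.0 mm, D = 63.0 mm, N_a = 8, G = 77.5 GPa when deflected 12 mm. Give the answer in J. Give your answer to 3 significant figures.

k = Gd⁴/(8D³N_a) = (77.5×10³)(5.0⁴)/(8·63.0³·8) = 3.0268 N/mm
U = ½kδ² = 0.5 × 3.0268 × 12² = 217.93 N·mm = 0.21793 J

0.218 J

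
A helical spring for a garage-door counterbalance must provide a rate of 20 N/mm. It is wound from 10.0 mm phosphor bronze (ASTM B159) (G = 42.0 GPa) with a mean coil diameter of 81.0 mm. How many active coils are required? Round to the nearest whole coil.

5

N_a = Gd⁴/(8D³k) = (42.0×10³ × 10.0⁴)/(8 × 81.0³ × 20)
    = 4.2e+08 / 8.50306e+07 = 4.939 → 5 coils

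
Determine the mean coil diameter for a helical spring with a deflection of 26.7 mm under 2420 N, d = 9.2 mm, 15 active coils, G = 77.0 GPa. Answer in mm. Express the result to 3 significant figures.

37.0 mm

Required rate k = F/δ = 2420/26.7 = 90.637 N/mm
D = (Gd⁴/(8N_a·k))^(1/3) = (77.0×10³·9.2⁴/(8·15·90.637))^(1/3)
  = (50717.4)^(1/3) = 37.0157 mm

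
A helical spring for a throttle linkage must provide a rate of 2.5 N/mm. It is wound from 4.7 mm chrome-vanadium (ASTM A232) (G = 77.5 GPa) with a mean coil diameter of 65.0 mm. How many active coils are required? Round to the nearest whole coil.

7

N_a = Gd⁴/(8D³k) = (77.5×10³ × 4.7⁴)/(8 × 65.0³ × 2.5)
    = 3.78175e+07 / 5.4925e+06 = 6.885 → 7 coils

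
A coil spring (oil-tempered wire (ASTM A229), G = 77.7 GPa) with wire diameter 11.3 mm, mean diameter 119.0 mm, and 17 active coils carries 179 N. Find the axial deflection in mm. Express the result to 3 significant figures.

k = Gd⁴/(8D³N_a) = (77.7×10³)(11.3⁴)/(8·119.0³·17) = 5.5278 N/mm
δ = F/k = 179 / 5.5278 = 32.382 mm

32.4 mm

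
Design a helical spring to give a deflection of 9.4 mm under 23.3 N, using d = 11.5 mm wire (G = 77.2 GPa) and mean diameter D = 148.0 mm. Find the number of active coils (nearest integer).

21

Required rate k = F/δ = 23.3/9.4 = 2.4787 N/mm
N_a = Gd⁴/(8D³k) = (77.2×10³ × 11.5⁴)/(8 × 148.0³ × 2.4787)
    = 1.35023e+09 / 6.4284e+07 = 21 → 21 coils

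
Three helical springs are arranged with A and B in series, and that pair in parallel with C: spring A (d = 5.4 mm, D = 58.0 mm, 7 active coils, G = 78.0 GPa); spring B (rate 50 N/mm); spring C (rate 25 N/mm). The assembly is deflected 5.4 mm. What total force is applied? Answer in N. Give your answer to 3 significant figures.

164 N

k_A = Gd⁴/(8D³N_a) = (78.0×10³)(5.4⁴)/(8·58.0³·7) = 6.0701 N/mm
Springs A,B series: k_AB = 1/(1/6.0701+1/50) = 5.413 N/mm; parallel with C: k_eq = 5.413+25 = 30.413 N/mm
F = k_eq·δ = 30.413·5.4 = 164.23 N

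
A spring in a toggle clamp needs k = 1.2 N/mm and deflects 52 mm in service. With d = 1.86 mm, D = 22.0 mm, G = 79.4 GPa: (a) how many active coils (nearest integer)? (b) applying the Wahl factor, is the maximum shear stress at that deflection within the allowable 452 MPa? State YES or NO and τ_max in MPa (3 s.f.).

N_a = Gd⁴/(8D³k) = (79.4×10³)(1.86⁴)/(8·22.0³·1.2) = 9.297 → N_a = 9
Actual rate k = Gd⁴/(8D³·9) = 1.2396 N/mm
Working load F = kδ = 1.2396·52 = 64.458 N
C = 22.0/1.86 = 11.8280; K_W = (4C−1)/(4C−4)+0.615/C = 1.1213
τ_max = K_W·8FD/(πd³) = 1.1213·561.18 = 629.22 MPa
τ_max > 452 MPa → exceeds allowable

(a) 9 coils; (b) NO, τ_max = 629 MPa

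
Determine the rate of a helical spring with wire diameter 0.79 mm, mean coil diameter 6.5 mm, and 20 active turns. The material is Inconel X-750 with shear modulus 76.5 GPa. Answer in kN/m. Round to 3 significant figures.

k = Gd⁴/(8D³N_a) = (76.5×10³ × 0.79⁴) / (8 × 6.5³ × 20)
  = 29796.8 / 43940 = 0.67812 N/mm

0.678 kN/m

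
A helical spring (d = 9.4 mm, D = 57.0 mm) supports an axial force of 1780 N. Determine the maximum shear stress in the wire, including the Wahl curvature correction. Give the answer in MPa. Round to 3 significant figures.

389 MPa

Spring index C = D/d = 57.0/9.4 = 6.0638
K_W = (4C−1)/(4C−4) + 0.615/C = 23.255/20.255 + 0.1014 = 1.2495
τ₀ = 8FD/(πd³) = 8·1780·57.0/(π·9.4³) = 811680/2609.4 = 311.07 MPa
τ_max = K·τ₀ = 1.2495 × 311.07 = 388.69 MPa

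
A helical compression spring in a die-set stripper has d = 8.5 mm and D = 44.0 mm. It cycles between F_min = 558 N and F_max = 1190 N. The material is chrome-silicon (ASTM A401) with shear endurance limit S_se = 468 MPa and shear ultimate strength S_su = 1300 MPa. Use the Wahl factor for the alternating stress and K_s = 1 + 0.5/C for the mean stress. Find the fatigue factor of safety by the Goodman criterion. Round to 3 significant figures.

3.40

C = D/d = 44.0/8.5 = 5.1765; K_W = (4C−1)/(4C−4)+0.615/C = 1.2984; K_s = 1+0.5/C = 1.0966
F_a = (F_max−F_min)/2 = 316 N; F_m = (F_max+F_min)/2 = 874 N
τ_a = K_W·8F_aD/(πd³) = 1.2984 × 57.653 = 74.856 MPa
τ_m = K_s·8F_mD/(πd³) = 1.0966 × 159.46 = 174.86 MPa
Goodman: 1/n_f = τ_a/S_se + τ_m/S_su = 74.856/468 + 174.86/1300 = 0.15995 + 0.13451 = 0.29446
n_f = 1/0.29446 = 3.396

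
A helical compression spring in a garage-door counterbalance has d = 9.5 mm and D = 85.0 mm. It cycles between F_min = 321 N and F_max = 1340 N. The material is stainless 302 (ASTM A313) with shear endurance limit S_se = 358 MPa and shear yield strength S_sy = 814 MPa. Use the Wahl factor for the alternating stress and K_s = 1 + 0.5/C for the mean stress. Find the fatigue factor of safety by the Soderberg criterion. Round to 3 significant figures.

1.45

C = D/d = 85.0/9.5 = 8.9474; K_W = (4C−1)/(4C−4)+0.615/C = 1.1631; K_s = 1+0.5/C = 1.0559
F_a = (F_max−F_min)/2 = 509.5 N; F_m = (F_max+F_min)/2 = 830.5 N
τ_a = K_W·8F_aD/(πd³) = 1.1631 × 128.63 = 149.61 MPa
τ_m = K_s·8F_mD/(πd³) = 1.0559 × 209.67 = 221.38 MPa
Soderberg: 1/n_f = τ_a/S_se + τ_m/S_sy = 149.61/358 + 221.38/814 = 0.41790 + 0.27197 = 0.68987
n_f = 1/0.68987 = 1.45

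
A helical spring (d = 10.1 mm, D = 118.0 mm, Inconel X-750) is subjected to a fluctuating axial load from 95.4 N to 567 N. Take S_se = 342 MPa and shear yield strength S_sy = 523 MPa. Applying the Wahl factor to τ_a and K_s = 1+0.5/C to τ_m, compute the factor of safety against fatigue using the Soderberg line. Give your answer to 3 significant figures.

2.39

C = D/d = 118.0/10.1 = 11.6832; K_W = (4C−1)/(4C−4)+0.615/C = 1.1228; K_s = 1+0.5/C = 1.0428
F_a = (F_max−F_min)/2 = 235.8 N; F_m = (F_max+F_min)/2 = 331.2 N
τ_a = K_W·8F_aD/(πd³) = 1.1228 × 68.77 = 77.218 MPa
τ_m = K_s·8F_mD/(πd³) = 1.0428 × 96.594 = 100.73 MPa
Soderberg: 1/n_f = τ_a/S_se + τ_m/S_sy = 77.218/342 + 100.73/523 = 0.22578 + 0.19260 = 0.41838
n_f = 1/0.41838 = 2.39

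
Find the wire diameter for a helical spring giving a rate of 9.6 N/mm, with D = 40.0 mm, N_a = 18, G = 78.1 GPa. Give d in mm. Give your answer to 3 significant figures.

5.80 mm

d = (8D³N_a·k / G)^(1/4) = (8·40.0³·18·9.6 / (78.1×10³))^0.25
  = (1132.8)^0.25 = 5.8015 mm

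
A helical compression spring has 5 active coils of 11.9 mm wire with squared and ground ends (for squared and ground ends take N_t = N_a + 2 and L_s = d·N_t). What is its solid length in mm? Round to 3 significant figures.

squared and ground ends: N_t = N_a + 2 = 5 + 2 = 7
L_s = d·N_t = 11.9 × 7 = 83.3 mm

83.3 mm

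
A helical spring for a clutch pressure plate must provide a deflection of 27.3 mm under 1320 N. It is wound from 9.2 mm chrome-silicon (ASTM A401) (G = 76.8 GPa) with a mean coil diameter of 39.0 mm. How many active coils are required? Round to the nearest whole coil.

24

Required rate k = F/δ = 1320/27.3 = 48.352 N/mm
N_a = Gd⁴/(8D³k) = (76.8×10³ × 9.2⁴)/(8 × 39.0³ × 48.352)
    = 5.5019e+08 / 2.29454e+07 = 23.98 → 24 coils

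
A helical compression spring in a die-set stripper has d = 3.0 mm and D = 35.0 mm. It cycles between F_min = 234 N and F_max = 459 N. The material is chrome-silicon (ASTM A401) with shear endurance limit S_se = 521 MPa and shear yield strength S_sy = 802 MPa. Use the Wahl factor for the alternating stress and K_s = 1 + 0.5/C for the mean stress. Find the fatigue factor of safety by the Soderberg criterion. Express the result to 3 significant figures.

0.437

C = D/d = 35.0/3.0 = 11.6667; K_W = (4C−1)/(4C−4)+0.615/C = 1.1230; K_s = 1+0.5/C = 1.0429
F_a = (F_max−F_min)/2 = 112.5 N; F_m = (F_max+F_min)/2 = 346.5 N
τ_a = K_W·8F_aD/(πd³) = 1.1230 × 371.36 = 417.05 MPa
τ_m = K_s·8F_mD/(πd³) = 1.0429 × 1143.8 = 1192.8 MPa
Soderberg: 1/n_f = τ_a/S_se + τ_m/S_sy = 417.05/521 + 1192.8/802 = 0.80048 + 1.48730 = 2.2878
n_f = 1/2.2878 = 0.4371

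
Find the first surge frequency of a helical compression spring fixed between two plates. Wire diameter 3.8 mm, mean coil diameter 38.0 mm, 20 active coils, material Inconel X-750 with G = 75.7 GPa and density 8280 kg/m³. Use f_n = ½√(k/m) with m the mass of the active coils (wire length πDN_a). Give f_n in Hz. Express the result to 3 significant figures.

44.8 Hz

k = Gd⁴/(8D³N_a) = (75.7×10³)(3.8⁴)/(8·38.0³·20) = 1.7979 N/mm = 1797.9 N/m
Wire length L = πDN_a = π·38.0·20 = 2387.6 mm
m = ρ·(πd²/4)·L = 8280 × 11.341×10⁻⁶ m² × 2.3876 m = 0.22421 kg
f_n = ½√(k/m) = 0.5·√(1797.9/0.22421) = 0.5·√(8018.8) = 44.774 Hz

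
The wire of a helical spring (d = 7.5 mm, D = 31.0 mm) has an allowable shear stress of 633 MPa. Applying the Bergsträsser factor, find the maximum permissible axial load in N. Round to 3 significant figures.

2470 N

C = D/d = 31.0/7.5 = 4.1333
K_B = (4C+2)/(4C−3) = 18.533/13.533 = 1.3695
τ_max = K·8FD/(πd³) → F_max = τ_allow·πd³/(8DK)
F_max = 633·π·7.5³/(8·31.0·1.3695) = 8.3895e+05/339.63 = 2470.2 N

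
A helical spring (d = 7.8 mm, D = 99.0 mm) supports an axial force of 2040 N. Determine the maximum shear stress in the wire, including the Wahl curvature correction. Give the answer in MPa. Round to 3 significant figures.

Spring index C = D/d = 99.0/7.8 = 12.6923
K_W = (4C−1)/(4C−4) + 0.615/C = 49.769/46.769 + 0.0485 = 1.1126
τ₀ = 8FD/(πd³) = 8·2040·99.0/(π·7.8³) = 1.61568e+06/1490.8 = 1083.7 MPa
τ_max = K·τ₀ = 1.1126 × 1083.7 = 1205.8 MPa

1210 MPa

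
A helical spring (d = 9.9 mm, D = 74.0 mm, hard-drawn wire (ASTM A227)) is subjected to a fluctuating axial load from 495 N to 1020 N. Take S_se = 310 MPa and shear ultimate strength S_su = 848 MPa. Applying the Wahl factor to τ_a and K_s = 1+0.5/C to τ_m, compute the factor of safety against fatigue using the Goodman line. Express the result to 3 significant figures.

C = D/d = 74.0/9.9 = 7.4747; K_W = (4C−1)/(4C−4)+0.615/C = 1.1981; K_s = 1+0.5/C = 1.0669
F_a = (F_max−F_min)/2 = 262.5 N; F_m = (F_max+F_min)/2 = 757.5 N
τ_a = K_W·8F_aD/(πd³) = 1.1981 × 50.979 = 61.079 MPa
τ_m = K_s·8F_mD/(πd³) = 1.0669 × 147.11 = 156.95 MPa
Goodman: 1/n_f = τ_a/S_se + τ_m/S_su = 61.079/310 + 156.95/848 = 0.19703 + 0.18509 = 0.38212
n_f = 1/0.38212 = 2.617

2.62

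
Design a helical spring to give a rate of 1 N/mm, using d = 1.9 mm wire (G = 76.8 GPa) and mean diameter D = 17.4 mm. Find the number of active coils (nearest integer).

N_a = Gd⁴/(8D³k) = (76.8×10³ × 1.9⁴)/(8 × 17.4³ × 1)
    = 1.00087e+06 / 42144.2 = 23.75 → 24 coils

24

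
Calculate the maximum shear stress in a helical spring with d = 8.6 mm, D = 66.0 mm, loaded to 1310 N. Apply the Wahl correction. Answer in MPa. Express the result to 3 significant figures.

413 MPa

Spring index C = D/d = 66.0/8.6 = 7.6744
K_W = (4C−1)/(4C−4) + 0.615/C = 29.698/26.698 + 0.0801 = 1.1925
τ₀ = 8FD/(πd³) = 8·1310·66.0/(π·8.6³) = 691680/1998.2 = 346.15 MPa
τ_max = K·τ₀ = 1.1925 × 346.15 = 412.78 MPa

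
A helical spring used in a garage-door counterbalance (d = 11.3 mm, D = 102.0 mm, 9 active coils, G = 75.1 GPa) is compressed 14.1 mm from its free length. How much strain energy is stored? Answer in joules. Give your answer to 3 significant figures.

k = Gd⁴/(8D³N_a) = (75.1×10³)(11.3⁴)/(8·102.0³·9) = 16.026 N/mm
U = ½kδ² = 0.5 × 16.026 × 14.1² = 1593 N·mm = 1.593 J

1.59 J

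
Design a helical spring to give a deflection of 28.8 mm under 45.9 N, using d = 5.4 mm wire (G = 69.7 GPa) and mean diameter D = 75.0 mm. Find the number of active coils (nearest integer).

11

Required rate k = F/δ = 45.9/28.8 = 1.5938 N/mm
N_a = Gd⁴/(8D³k) = (69.7×10³ × 5.4⁴)/(8 × 75.0³ × 1.5938)
    = 5.92663e+07 / 5.37891e+06 = 11.02 → 11 coils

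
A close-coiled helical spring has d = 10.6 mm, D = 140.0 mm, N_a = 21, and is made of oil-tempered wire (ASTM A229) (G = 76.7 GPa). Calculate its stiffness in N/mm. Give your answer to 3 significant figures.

k = Gd⁴/(8D³N_a) = (76.7×10³ × 10.6⁴) / (8 × 140.0³ × 21)
  = 9.6832e+08 / 4.60992e+08 = 2.1005 N/mm

2.10 N/mm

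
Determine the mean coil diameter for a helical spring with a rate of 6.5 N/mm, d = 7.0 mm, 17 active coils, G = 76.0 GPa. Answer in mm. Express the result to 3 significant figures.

59.1 mm

D = (Gd⁴/(8N_a·k))^(1/3) = (76.0×10³·7.0⁴/(8·17·6.5))^(1/3)
  = (206421)^(1/3) = 59.0996 mm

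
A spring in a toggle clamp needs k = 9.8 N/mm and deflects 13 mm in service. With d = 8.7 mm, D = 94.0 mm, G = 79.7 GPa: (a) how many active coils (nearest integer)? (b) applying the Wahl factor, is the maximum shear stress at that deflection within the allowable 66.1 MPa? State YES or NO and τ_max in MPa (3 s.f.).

(a) 7 coils; (b) YES, τ_max = 52.6 MPa

N_a = Gd⁴/(8D³k) = (79.7×10³)(8.7⁴)/(8·94.0³·9.8) = 7.012 → N_a = 7
Actual rate k = Gd⁴/(8D³·7) = 9.8167 N/mm
Working load F = kδ = 9.8167·13 = 127.62 N
C = 94.0/8.7 = 10.8046; K_W = (4C−1)/(4C−4)+0.615/C = 1.1334
τ_max = K_W·8FD/(πd³) = 1.1334·46.389 = 52.578 MPa
τ_max ≤ 66.1 MPa → acceptable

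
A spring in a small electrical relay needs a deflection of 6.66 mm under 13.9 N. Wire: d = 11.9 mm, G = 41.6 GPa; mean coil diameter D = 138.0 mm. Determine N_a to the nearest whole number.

Required rate k = F/δ = 13.9/6.66 = 2.0871 N/mm
N_a = Gd⁴/(8D³k) = (41.6×10³ × 11.9⁴)/(8 × 138.0³ × 2.0871)
    = 8.34221e+08 / 4.38801e+07 = 19.01 → 19 coils

19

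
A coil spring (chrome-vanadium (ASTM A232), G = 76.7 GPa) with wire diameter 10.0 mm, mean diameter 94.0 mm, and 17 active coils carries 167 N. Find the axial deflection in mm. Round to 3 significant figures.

k = Gd⁴/(8D³N_a) = (76.7×10³)(10.0⁴)/(8·94.0³·17) = 6.79 N/mm
δ = F/k = 167 / 6.79 = 24.595 mm

24.6 mm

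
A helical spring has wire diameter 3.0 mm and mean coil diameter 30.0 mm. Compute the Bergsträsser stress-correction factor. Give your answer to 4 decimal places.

1.1351

C = D/d = 30.0/3.0 = 10.0000
K_B = (4C+2)/(4C−3) = 42.000/37.000 = 1.1351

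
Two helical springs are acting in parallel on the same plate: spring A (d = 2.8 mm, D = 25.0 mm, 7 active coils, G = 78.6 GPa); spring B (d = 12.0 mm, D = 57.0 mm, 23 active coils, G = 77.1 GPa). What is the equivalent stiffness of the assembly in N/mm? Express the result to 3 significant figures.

k_A = Gd⁴/(8D³N_a) = (78.6×10³)(2.8⁴)/(8·25.0³·7) = 5.5214 N/mm
k_B = Gd⁴/(8D³N_a) = (77.1×10³)(12.0⁴)/(8·57.0³·23) = 46.918 N/mm
Parallel: k_eq = 5.5214 + 46.918 = 52.439 N/mm

52.4 N/mm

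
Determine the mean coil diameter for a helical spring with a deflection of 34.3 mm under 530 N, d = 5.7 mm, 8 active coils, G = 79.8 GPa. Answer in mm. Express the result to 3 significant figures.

44.0 mm

Required rate k = F/δ = 530/34.3 = 15.452 N/mm
D = (Gd⁴/(8N_a·k))^(1/3) = (79.8×10³·5.7⁴/(8·8·15.452))^(1/3)
  = (85180.6)^(1/3) = 43.9994 mm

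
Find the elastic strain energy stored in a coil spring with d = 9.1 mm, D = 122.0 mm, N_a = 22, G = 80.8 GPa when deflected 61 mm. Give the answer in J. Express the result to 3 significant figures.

k = Gd⁴/(8D³N_a) = (80.8×10³)(9.1⁴)/(8·122.0³·22) = 1.7337 N/mm
U = ½kδ² = 0.5 × 1.7337 × 61² = 3225.6 N·mm = 3.2256 J

3.23 J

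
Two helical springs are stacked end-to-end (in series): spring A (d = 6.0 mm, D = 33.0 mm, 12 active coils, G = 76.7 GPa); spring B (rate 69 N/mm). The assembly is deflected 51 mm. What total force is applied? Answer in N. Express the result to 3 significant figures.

1040 N

k_A = Gd⁴/(8D³N_a) = (76.7×10³)(6.0⁴)/(8·33.0³·12) = 28.813 N/mm
Series: 1/k_eq = 1/28.813 + 1/69 = 0.049199; k_eq = 20.325 N/mm
F = k_eq·δ = 20.325·51 = 1036.6 N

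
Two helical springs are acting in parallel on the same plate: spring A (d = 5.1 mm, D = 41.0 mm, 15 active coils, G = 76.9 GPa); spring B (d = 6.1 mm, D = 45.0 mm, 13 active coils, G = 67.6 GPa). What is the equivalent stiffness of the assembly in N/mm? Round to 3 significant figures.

k_A = Gd⁴/(8D³N_a) = (76.9×10³)(5.1⁴)/(8·41.0³·15) = 6.2903 N/mm
k_B = Gd⁴/(8D³N_a) = (67.6×10³)(6.1⁴)/(8·45.0³·13) = 9.8763 N/mm
Parallel: k_eq = 6.2903 + 9.8763 = 16.167 N/mm

16.2 N/mm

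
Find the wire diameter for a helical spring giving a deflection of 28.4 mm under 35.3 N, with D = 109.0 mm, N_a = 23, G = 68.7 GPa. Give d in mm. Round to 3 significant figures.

8.10 mm

Required rate k = F/δ = 35.3/28.4 = 1.243 N/mm
d = (8D³N_a·k / G)^(1/4) = (8·109.0³·23·1.243 / (68.7×10³))^0.25
  = (4311.2)^0.25 = 8.1031 mm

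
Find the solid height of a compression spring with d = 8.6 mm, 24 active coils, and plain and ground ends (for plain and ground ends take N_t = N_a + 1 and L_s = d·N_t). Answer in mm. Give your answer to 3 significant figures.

215 mm

plain and ground ends: N_t = N_a + 1 = 24 + 1 = 25
L_s = d·N_t = 8.6 × 25 = 215 mm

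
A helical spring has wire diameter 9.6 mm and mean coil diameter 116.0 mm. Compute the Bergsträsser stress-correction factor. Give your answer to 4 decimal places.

C = D/d = 116.0/9.6 = 12.0833
K_B = (4C+2)/(4C−3) = 50.333/45.333 = 1.1103

1.1103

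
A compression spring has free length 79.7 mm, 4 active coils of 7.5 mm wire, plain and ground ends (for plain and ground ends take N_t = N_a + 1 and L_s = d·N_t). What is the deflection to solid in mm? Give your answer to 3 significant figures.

42.2 mm

N_t = 5; L_s = 7.5·5 = 37.5 mm
δ_solid = L₀ − L_s = 79.7 − 37.5 = 42.2 mm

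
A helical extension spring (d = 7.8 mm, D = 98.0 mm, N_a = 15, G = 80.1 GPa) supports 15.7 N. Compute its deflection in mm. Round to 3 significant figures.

5.98 mm

k = Gd⁴/(8D³N_a) = (80.1×10³)(7.8⁴)/(8·98.0³·15) = 2.6251 N/mm
δ = F/k = 15.7 / 2.6251 = 5.9806 mm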